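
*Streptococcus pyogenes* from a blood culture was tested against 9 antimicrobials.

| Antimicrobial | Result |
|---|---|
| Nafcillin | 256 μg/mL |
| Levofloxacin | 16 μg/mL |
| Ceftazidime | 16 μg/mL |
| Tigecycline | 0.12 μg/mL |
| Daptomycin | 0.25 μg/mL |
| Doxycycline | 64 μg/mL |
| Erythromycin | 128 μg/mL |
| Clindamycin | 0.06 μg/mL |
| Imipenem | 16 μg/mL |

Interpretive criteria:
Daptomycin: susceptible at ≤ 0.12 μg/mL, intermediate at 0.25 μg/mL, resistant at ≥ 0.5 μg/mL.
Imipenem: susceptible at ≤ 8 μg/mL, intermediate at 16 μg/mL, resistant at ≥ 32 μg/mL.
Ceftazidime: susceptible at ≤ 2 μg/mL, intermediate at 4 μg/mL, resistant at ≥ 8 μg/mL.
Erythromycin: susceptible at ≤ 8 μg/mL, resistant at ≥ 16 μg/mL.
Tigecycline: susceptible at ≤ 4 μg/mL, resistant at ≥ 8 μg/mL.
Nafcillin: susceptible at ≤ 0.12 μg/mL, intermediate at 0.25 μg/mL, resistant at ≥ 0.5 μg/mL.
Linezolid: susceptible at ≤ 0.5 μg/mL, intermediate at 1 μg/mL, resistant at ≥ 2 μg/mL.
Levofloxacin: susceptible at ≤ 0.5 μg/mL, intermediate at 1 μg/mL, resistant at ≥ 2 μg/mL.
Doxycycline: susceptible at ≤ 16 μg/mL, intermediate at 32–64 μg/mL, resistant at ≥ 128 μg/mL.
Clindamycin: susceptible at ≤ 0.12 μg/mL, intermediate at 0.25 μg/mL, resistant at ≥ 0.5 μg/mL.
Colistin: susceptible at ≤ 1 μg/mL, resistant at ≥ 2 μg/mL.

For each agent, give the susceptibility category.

R, R, R, S, I, I, R, S, I

Nafcillin: 256 μg/mL is ≥ 0.5 μg/mL → R
Levofloxacin 16 μg/mL: ≥ 2 μg/mL — Resistant
Ceftazidime 16 μg/mL: ≥ 8 μg/mL — resistant
Tigecycline: 0.12 μg/mL is ≤ 4 μg/mL ⇒ susceptible
Daptomycin (0.25 μg/mL) = 0.25 μg/mL → intermediate
Doxycycline 64 μg/mL: in 32–64 μg/mL → I
Erythromycin 128 μg/mL: ≥ 16 μg/mL ⇒ resistant
Clindamycin 0.06 μg/mL: ≤ 0.12 μg/mL — S
Imipenem (16 μg/mL) = 16 μg/mL — intermediate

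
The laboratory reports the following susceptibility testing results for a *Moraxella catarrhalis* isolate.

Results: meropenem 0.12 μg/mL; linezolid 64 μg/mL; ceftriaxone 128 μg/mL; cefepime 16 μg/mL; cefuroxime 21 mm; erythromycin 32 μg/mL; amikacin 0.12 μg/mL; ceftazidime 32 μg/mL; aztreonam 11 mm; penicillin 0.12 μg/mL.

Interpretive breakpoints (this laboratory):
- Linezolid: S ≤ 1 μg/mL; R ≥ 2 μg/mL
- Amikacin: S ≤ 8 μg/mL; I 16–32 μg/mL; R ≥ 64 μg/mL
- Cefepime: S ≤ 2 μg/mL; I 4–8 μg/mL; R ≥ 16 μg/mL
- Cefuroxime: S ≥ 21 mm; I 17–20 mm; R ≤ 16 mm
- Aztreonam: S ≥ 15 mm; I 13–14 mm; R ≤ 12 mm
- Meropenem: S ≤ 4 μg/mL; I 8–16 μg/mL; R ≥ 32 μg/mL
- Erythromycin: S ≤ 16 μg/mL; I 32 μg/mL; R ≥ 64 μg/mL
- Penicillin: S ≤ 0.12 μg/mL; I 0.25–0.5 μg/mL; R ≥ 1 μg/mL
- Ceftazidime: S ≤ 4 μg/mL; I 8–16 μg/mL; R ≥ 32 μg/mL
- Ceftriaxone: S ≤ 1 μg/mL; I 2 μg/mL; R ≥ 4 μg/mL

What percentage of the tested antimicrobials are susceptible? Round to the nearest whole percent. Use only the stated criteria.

40%

Meropenem: 0.12 μg/mL is ≤ 4 μg/mL ⇒ Susceptible
Linezolid 64 μg/mL: ≥ 2 μg/mL — R
Ceftriaxone (128 μg/mL) ≥ 4 μg/mL — R
Cefepime: 16 μg/mL is ≥ 16 μg/mL ⇒ R
Cefuroxime: 21 mm is ≥ 21 mm — S
Erythromycin (32 μg/mL) = 32 μg/mL — intermediate
Amikacin: 0.12 μg/mL is ≤ 8 μg/mL → Susceptible
Ceftazidime: 32 μg/mL is ≥ 32 μg/mL ⇒ R
Aztreonam (11 mm) ≤ 12 mm ⇒ Resistant
Penicillin (0.12 μg/mL) ≤ 0.12 μg/mL ⇒ S
Susceptible: 4/10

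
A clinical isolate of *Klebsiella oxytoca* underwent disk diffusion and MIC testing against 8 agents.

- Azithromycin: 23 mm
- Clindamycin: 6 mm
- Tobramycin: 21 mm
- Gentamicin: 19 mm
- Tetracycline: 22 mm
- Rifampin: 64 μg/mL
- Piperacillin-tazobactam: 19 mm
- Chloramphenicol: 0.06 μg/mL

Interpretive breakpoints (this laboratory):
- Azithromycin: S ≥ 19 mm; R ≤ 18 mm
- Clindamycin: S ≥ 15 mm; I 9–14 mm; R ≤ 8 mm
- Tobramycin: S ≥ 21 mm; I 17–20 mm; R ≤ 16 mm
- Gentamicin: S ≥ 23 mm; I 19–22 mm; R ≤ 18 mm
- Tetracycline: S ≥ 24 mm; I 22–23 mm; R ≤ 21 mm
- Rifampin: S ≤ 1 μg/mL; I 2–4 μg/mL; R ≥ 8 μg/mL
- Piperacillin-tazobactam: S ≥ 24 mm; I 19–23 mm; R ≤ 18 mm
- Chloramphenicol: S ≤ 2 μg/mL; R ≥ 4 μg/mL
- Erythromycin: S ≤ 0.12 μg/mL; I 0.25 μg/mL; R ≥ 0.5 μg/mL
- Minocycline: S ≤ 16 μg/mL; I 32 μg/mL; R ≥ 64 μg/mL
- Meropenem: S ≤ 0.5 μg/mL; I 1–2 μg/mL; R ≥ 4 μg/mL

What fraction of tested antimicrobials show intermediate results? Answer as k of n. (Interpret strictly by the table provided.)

3 of 8

Azithromycin 23 mm: ≥ 19 mm — S
Clindamycin: 6 mm is ≤ 8 mm → resistant
Tobramycin: 21 mm is ≥ 21 mm — S
Gentamicin 19 mm: in 19–22 mm — intermediate
Tetracycline (22 mm) in 22–23 mm → Intermediate
Rifampin: 64 μg/mL is ≥ 8 μg/mL ⇒ R
Piperacillin-tazobactam 19 mm: in 19–23 mm — Intermediate
Chloramphenicol: 0.06 μg/mL is ≤ 2 μg/mL → Susceptible
Intermediate: 3/8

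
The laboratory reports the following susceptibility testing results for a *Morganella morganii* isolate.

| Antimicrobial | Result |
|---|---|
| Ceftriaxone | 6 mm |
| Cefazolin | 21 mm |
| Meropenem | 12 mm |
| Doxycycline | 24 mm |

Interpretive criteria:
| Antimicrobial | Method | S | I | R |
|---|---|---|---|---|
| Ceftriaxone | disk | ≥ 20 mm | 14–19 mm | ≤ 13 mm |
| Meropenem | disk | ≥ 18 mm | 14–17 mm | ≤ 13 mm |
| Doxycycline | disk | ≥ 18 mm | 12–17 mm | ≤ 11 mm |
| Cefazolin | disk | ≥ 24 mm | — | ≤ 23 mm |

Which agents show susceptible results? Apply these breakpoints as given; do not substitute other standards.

Ceftriaxone 6 mm: ≤ 13 mm — R
Cefazolin 21 mm: ≤ 23 mm — R
Meropenem: 12 mm is ≤ 13 mm ⇒ R
Doxycycline (24 mm) ≥ 18 mm — Susceptible

doxycycline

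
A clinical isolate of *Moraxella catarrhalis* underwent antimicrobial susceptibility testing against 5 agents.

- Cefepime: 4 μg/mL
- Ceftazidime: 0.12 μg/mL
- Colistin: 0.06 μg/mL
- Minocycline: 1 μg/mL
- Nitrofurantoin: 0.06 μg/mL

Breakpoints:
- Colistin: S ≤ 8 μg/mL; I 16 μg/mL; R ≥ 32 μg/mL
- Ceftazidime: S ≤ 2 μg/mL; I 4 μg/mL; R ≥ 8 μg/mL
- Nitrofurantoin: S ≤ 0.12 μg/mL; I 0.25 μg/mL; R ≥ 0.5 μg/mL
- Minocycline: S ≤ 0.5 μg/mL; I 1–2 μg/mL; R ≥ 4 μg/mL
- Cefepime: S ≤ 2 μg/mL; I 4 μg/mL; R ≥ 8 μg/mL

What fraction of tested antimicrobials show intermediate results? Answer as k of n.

2 of 5

Cefepime: 4 μg/mL is = 4 μg/mL → Intermediate
Ceftazidime: 0.12 μg/mL is ≤ 2 μg/mL → susceptible
Colistin: 0.06 μg/mL is ≤ 8 μg/mL → S
Minocycline 1 μg/mL: in 1–2 μg/mL ⇒ I
Nitrofurantoin (0.06 μg/mL) ≤ 0.12 μg/mL → susceptible
Intermediate: 2/5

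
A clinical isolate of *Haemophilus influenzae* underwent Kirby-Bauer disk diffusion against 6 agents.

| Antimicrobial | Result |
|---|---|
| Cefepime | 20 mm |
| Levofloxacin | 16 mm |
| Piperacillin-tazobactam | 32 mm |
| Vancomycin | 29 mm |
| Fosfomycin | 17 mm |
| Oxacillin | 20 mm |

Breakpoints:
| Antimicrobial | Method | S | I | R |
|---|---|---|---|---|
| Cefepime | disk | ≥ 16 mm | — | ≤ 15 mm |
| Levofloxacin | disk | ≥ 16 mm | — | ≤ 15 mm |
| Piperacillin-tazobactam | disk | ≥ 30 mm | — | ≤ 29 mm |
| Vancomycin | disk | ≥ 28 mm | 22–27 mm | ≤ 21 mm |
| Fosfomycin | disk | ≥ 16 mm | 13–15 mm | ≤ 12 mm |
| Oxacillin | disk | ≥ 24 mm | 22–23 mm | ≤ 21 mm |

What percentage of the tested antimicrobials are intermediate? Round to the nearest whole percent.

0%

Cefepime (20 mm) ≥ 16 mm → susceptible
Levofloxacin 16 mm: ≥ 16 mm ⇒ susceptible
Piperacillin-tazobactam 32 mm: ≥ 30 mm — Susceptible
Vancomycin (29 mm) ≥ 28 mm ⇒ susceptible
Fosfomycin 17 mm: ≥ 16 mm — susceptible
Oxacillin: 20 mm is ≤ 21 mm — resistant
Intermediate: 0/6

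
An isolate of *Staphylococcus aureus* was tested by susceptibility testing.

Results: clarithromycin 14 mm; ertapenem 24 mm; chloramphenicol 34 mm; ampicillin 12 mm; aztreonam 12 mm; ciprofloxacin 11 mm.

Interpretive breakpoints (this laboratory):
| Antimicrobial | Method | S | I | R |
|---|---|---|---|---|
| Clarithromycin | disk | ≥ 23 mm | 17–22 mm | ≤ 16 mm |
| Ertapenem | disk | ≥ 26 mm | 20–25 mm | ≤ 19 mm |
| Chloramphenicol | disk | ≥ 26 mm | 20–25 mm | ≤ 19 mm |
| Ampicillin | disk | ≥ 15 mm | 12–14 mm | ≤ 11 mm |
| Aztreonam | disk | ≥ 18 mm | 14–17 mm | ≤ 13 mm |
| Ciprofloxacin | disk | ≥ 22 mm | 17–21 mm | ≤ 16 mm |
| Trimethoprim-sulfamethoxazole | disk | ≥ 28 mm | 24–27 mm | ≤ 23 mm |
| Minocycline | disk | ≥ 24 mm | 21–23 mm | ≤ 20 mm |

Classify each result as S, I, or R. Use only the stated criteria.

R, I, S, I, R, R

Clarithromycin 14 mm: ≤ 16 mm → resistant
Ertapenem: 24 mm is in 20–25 mm → I
Chloramphenicol: 34 mm is ≥ 26 mm — S
Ampicillin (12 mm) in 12–14 mm ⇒ Intermediate
Aztreonam: 12 mm is ≤ 13 mm ⇒ resistant
Ciprofloxacin: 11 mm is ≤ 16 mm ⇒ Resistant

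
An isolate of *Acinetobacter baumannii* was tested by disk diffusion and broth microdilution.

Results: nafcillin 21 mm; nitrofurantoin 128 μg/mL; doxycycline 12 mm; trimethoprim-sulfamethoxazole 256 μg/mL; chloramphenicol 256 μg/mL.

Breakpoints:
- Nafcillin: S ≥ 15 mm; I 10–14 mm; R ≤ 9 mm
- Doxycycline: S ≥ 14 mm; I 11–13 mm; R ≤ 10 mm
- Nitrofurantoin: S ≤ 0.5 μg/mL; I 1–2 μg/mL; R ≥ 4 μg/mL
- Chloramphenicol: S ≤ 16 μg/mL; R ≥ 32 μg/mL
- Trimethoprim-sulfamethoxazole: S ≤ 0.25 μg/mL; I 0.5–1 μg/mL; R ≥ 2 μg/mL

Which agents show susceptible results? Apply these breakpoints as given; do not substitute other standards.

nafcillin

Nafcillin 21 mm: ≥ 15 mm — susceptible
Nitrofurantoin: 128 μg/mL is ≥ 4 μg/mL → R
Doxycycline (12 mm) in 11–13 mm — intermediate
Trimethoprim-sulfamethoxazole 256 μg/mL: ≥ 2 μg/mL — Resistant
Chloramphenicol: 256 μg/mL is ≥ 32 μg/mL — resistant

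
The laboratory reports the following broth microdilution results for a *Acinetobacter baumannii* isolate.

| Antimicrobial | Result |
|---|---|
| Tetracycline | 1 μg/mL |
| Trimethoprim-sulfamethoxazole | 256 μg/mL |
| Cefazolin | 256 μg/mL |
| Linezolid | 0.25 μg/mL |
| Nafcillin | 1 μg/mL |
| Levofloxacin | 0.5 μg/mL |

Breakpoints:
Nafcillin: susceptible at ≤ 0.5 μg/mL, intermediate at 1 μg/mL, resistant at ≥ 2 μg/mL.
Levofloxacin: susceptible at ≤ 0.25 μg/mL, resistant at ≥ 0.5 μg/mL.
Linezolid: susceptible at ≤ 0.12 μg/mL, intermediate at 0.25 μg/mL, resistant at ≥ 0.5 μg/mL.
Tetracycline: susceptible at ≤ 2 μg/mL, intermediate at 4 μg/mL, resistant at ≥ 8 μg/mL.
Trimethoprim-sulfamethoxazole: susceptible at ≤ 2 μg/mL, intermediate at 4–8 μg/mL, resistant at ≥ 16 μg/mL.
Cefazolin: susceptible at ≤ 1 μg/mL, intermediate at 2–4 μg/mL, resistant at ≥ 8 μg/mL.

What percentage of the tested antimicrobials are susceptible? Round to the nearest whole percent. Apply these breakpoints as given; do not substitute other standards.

17%

Tetracycline (1 μg/mL) ≤ 2 μg/mL — Susceptible
Trimethoprim-sulfamethoxazole: 256 μg/mL is ≥ 16 μg/mL ⇒ R
Cefazolin 256 μg/mL: ≥ 8 μg/mL → R
Linezolid 0.25 μg/mL: = 0.25 μg/mL → Intermediate
Nafcillin 1 μg/mL: = 1 μg/mL → intermediate
Levofloxacin 0.5 μg/mL: ≥ 0.5 μg/mL → R
Susceptible: 1/6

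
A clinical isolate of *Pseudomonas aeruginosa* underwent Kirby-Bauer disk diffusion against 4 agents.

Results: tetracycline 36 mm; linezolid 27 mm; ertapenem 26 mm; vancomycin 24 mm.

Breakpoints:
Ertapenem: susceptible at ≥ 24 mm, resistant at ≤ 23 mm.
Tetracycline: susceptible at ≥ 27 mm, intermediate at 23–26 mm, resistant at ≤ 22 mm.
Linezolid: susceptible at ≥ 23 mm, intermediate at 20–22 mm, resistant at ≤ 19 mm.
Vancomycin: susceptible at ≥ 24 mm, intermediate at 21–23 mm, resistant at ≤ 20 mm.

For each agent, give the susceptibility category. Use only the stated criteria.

S, S, S, S

Tetracycline (36 mm) ≥ 27 mm ⇒ susceptible
Linezolid: 27 mm is ≥ 23 mm — susceptible
Ertapenem: 26 mm is ≥ 24 mm — susceptible
Vancomycin (24 mm) ≥ 24 mm ⇒ S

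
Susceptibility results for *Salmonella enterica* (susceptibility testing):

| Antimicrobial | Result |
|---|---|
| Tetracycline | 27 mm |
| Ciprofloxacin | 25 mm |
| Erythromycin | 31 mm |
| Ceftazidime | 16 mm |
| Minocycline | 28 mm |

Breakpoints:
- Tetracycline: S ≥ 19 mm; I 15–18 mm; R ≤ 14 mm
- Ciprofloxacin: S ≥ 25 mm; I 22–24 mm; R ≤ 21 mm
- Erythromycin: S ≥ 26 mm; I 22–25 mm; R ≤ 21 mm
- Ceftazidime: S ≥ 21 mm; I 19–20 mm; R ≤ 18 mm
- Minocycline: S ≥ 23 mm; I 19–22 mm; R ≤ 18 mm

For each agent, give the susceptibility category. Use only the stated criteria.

S, S, S, R, S

Tetracycline (27 mm) ≥ 19 mm — S
Ciprofloxacin (25 mm) ≥ 25 mm — Susceptible
Erythromycin: 31 mm is ≥ 26 mm ⇒ S
Ceftazidime (16 mm) ≤ 18 mm — Resistant
Minocycline 28 mm: ≥ 23 mm → S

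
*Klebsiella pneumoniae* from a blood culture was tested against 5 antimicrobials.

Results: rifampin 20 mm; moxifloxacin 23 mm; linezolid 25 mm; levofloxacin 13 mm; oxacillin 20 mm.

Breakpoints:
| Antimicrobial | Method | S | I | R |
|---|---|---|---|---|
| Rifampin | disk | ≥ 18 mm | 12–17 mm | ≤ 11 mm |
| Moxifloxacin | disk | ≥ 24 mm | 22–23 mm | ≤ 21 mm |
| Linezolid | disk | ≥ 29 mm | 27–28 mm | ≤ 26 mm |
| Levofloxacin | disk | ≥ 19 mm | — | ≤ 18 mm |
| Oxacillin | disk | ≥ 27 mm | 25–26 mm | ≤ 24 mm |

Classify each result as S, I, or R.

S, I, R, R, R

Rifampin 20 mm: ≥ 18 mm → susceptible
Moxifloxacin 23 mm: in 22–23 mm ⇒ Intermediate
Linezolid: 25 mm is ≤ 26 mm — R
Levofloxacin: 13 mm is ≤ 18 mm — R
Oxacillin 20 mm: ≤ 24 mm — R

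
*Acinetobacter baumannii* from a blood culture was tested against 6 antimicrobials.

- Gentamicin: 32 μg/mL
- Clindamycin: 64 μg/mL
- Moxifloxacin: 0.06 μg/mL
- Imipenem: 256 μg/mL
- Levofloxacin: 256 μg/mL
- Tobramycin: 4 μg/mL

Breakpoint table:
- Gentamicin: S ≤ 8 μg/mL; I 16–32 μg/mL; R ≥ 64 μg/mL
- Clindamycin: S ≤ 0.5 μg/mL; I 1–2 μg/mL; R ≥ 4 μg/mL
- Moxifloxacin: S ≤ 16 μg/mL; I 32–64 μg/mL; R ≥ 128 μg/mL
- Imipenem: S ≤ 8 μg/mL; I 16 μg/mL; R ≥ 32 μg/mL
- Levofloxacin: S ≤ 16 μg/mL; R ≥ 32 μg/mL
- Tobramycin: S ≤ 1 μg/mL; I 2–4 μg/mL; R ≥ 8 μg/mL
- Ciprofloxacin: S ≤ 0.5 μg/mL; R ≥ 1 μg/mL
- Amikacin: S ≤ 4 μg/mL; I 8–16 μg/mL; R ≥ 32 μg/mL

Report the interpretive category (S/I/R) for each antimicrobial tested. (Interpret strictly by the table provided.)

I, R, S, R, R, I

Gentamicin 32 μg/mL: in 16–32 μg/mL → Intermediate
Clindamycin (64 μg/mL) ≥ 4 μg/mL — R
Moxifloxacin 0.06 μg/mL: ≤ 16 μg/mL → Susceptible
Imipenem: 256 μg/mL is ≥ 32 μg/mL ⇒ Resistant
Levofloxacin 256 μg/mL: ≥ 32 μg/mL → resistant
Tobramycin: 4 μg/mL is in 2–4 μg/mL ⇒ intermediate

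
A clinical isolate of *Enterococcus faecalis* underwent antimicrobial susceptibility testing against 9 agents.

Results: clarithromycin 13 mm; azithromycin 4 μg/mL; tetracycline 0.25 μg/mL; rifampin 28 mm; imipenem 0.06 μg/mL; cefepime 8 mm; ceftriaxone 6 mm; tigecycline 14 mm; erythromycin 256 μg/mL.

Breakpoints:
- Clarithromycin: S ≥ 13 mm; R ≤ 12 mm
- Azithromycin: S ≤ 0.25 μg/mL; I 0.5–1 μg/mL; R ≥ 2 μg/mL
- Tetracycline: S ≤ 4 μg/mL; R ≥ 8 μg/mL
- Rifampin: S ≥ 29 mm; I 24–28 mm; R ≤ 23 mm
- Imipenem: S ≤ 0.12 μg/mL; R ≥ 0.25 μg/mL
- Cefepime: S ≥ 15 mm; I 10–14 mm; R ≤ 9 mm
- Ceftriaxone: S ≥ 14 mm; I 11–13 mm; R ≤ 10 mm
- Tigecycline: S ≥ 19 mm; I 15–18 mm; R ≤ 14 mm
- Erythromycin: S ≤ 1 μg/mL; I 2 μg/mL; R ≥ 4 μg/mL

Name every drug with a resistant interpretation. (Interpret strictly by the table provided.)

Clarithromycin 13 mm: ≥ 13 mm → susceptible
Azithromycin (4 μg/mL) ≥ 2 μg/mL — resistant
Tetracycline 0.25 μg/mL: ≤ 4 μg/mL — Susceptible
Rifampin (28 mm) in 24–28 mm → intermediate
Imipenem: 0.06 μg/mL is ≤ 0.12 μg/mL → S
Cefepime 8 mm: ≤ 9 mm ⇒ resistant
Ceftriaxone: 6 mm is ≤ 10 mm → resistant
Tigecycline (14 mm) ≤ 14 mm ⇒ R
Erythromycin 256 μg/mL: ≥ 4 μg/mL ⇒ R

azithromycin, cefepime, ceftriaxone, tigecycline, erythromycin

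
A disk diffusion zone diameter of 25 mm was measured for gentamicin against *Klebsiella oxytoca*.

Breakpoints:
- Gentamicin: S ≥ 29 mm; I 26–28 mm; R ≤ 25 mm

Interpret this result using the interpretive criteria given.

Gentamicin 25 mm: ≤ 25 mm ⇒ R

Resistant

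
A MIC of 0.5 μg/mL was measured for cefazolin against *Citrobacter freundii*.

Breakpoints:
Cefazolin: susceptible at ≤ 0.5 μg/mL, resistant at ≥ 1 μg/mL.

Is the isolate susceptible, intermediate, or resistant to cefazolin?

Cefazolin: 0.5 μg/mL is ≤ 0.5 μg/mL → Susceptible

S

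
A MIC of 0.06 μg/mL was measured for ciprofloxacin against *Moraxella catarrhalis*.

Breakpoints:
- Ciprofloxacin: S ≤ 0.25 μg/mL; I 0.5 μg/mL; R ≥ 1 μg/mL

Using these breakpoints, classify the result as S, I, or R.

S

Ciprofloxacin (0.06 μg/mL) ≤ 0.25 μg/mL → susceptible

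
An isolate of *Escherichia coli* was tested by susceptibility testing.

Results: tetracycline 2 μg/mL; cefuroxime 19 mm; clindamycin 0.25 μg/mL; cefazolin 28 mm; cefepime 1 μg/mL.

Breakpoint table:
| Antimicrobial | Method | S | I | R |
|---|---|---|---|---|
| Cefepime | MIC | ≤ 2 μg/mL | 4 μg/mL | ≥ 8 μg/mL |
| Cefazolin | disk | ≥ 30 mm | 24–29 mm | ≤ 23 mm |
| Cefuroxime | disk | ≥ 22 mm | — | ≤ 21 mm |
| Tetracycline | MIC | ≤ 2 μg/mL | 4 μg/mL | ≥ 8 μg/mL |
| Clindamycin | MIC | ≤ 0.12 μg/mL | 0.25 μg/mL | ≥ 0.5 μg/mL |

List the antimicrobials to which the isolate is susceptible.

tetracycline, cefepime

Tetracycline 2 μg/mL: ≤ 2 μg/mL — S
Cefuroxime: 19 mm is ≤ 21 mm ⇒ resistant
Clindamycin (0.25 μg/mL) = 0.25 μg/mL — I
Cefazolin: 28 mm is in 24–29 mm — I
Cefepime: 1 μg/mL is ≤ 2 μg/mL ⇒ susceptible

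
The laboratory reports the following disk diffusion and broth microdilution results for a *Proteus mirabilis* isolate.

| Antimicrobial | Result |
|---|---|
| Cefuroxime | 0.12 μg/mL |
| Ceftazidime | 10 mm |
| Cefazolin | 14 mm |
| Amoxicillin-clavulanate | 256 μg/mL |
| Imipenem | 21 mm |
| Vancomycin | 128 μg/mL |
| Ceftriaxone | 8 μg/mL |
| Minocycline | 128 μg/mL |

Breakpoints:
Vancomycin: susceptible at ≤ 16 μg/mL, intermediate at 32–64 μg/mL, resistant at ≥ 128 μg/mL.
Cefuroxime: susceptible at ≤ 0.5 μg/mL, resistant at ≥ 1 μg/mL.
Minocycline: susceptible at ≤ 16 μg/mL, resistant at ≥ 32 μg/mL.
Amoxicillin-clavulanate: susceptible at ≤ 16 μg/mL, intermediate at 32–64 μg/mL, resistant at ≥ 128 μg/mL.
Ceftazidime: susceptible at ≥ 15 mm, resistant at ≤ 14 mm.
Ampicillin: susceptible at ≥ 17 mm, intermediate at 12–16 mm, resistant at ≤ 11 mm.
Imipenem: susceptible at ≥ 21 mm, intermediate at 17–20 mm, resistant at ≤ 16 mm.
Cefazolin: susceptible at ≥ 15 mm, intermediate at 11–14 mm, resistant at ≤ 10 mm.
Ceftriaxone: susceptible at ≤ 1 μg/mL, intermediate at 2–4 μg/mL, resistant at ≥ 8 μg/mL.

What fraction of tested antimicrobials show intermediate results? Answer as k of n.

Cefuroxime (0.12 μg/mL) ≤ 0.5 μg/mL — susceptible
Ceftazidime: 10 mm is ≤ 14 mm → R
Cefazolin: 14 mm is in 11–14 mm → I
Amoxicillin-clavulanate (256 μg/mL) ≥ 128 μg/mL → resistant
Imipenem 21 mm: ≥ 21 mm — susceptible
Vancomycin (128 μg/mL) ≥ 128 μg/mL → Resistant
Ceftriaxone 8 μg/mL: ≥ 8 μg/mL ⇒ resistant
Minocycline (128 μg/mL) ≥ 32 μg/mL → Resistant
Intermediate: 1/8

1 of 8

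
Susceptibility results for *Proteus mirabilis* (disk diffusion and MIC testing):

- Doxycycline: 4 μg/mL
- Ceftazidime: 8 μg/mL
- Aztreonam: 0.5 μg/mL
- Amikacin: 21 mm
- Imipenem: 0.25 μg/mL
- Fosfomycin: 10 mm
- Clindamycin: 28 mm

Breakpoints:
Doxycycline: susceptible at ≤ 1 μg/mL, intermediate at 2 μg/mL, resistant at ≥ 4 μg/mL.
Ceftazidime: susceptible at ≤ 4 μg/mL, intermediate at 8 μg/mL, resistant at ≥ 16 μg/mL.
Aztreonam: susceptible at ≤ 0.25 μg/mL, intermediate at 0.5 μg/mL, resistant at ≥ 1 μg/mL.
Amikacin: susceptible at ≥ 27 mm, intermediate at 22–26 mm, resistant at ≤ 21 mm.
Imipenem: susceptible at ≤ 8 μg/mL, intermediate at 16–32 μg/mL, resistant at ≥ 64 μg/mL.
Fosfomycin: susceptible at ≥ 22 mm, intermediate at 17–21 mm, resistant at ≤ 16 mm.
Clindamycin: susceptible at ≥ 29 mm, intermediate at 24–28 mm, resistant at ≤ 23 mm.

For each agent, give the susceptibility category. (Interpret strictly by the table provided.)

R, I, I, R, S, R, I

Doxycycline 4 μg/mL: ≥ 4 μg/mL → Resistant
Ceftazidime 8 μg/mL: = 8 μg/mL ⇒ intermediate
Aztreonam 0.5 μg/mL: = 0.5 μg/mL → intermediate
Amikacin: 21 mm is ≤ 21 mm ⇒ Resistant
Imipenem (0.25 μg/mL) ≤ 8 μg/mL — Susceptible
Fosfomycin: 10 mm is ≤ 16 mm ⇒ resistant
Clindamycin: 28 mm is in 24–28 mm → intermediate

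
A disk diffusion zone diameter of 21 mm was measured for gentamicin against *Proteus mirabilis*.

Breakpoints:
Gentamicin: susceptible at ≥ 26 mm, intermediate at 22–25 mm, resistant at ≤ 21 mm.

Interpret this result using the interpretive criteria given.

R

Gentamicin (21 mm) ≤ 21 mm — resistant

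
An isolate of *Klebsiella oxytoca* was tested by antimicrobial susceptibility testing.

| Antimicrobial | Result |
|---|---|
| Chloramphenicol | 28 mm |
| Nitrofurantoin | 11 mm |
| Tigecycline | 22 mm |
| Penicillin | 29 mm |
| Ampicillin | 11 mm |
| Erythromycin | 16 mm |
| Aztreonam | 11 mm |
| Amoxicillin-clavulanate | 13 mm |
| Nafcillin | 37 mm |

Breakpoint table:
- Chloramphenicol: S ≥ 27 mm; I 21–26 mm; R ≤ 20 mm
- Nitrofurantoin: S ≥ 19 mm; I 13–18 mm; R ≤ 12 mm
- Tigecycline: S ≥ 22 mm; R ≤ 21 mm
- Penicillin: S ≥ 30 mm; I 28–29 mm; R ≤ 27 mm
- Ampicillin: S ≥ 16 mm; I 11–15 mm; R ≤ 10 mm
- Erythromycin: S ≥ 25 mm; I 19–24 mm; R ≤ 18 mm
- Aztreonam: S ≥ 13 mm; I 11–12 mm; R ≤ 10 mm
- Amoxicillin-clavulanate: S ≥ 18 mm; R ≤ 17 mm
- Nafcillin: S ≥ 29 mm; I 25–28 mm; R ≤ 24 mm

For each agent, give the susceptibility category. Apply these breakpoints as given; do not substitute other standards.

Chloramphenicol: 28 mm is ≥ 27 mm ⇒ S
Nitrofurantoin: 11 mm is ≤ 12 mm ⇒ resistant
Tigecycline: 22 mm is ≥ 22 mm ⇒ Susceptible
Penicillin: 29 mm is in 28–29 mm — intermediate
Ampicillin (11 mm) in 11–15 mm — I
Erythromycin 16 mm: ≤ 18 mm — Resistant
Aztreonam: 11 mm is in 11–12 mm ⇒ Intermediate
Amoxicillin-clavulanate (13 mm) ≤ 17 mm ⇒ Resistant
Nafcillin (37 mm) ≥ 29 mm — S

S, R, S, I, I, R, I, R, S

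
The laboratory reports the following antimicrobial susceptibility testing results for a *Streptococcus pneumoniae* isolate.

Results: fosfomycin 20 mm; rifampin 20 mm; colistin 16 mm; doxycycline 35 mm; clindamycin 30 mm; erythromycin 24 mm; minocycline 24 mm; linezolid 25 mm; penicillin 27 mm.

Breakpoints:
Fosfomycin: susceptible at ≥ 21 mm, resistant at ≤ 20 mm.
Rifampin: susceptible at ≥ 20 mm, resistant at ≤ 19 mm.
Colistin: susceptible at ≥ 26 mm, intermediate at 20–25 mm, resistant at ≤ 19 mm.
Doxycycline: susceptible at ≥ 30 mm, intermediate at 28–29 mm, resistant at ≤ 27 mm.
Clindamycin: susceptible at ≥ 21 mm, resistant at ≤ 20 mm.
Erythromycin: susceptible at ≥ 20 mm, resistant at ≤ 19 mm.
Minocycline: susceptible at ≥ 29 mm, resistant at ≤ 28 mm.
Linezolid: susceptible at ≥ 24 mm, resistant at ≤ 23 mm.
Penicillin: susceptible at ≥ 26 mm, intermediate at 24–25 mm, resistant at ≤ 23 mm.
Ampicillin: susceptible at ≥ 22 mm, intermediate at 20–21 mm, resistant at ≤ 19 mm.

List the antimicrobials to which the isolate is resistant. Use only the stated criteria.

Fosfomycin (20 mm) ≤ 20 mm — Resistant
Rifampin (20 mm) ≥ 20 mm → susceptible
Colistin: 16 mm is ≤ 19 mm — Resistant
Doxycycline 35 mm: ≥ 30 mm — S
Clindamycin (30 mm) ≥ 21 mm — Susceptible
Erythromycin 24 mm: ≥ 20 mm — S
Minocycline: 24 mm is ≤ 28 mm — Resistant
Linezolid 25 mm: ≥ 24 mm — S
Penicillin (27 mm) ≥ 26 mm → Susceptible

fosfomycin, colistin, minocycline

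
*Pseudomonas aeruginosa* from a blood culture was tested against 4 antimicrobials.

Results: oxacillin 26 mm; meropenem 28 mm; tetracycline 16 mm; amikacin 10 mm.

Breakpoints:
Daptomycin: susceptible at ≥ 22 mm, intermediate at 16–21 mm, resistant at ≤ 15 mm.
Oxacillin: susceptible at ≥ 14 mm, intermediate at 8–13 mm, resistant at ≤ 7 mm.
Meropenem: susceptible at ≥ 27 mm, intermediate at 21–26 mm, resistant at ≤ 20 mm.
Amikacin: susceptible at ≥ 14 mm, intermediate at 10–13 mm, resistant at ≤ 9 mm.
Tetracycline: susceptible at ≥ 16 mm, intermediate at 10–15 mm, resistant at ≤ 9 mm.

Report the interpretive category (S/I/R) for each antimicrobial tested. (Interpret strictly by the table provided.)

S, S, S, I

Oxacillin 26 mm: ≥ 14 mm — Susceptible
Meropenem (28 mm) ≥ 27 mm → susceptible
Tetracycline: 16 mm is ≥ 16 mm ⇒ susceptible
Amikacin (10 mm) in 10–13 mm ⇒ intermediate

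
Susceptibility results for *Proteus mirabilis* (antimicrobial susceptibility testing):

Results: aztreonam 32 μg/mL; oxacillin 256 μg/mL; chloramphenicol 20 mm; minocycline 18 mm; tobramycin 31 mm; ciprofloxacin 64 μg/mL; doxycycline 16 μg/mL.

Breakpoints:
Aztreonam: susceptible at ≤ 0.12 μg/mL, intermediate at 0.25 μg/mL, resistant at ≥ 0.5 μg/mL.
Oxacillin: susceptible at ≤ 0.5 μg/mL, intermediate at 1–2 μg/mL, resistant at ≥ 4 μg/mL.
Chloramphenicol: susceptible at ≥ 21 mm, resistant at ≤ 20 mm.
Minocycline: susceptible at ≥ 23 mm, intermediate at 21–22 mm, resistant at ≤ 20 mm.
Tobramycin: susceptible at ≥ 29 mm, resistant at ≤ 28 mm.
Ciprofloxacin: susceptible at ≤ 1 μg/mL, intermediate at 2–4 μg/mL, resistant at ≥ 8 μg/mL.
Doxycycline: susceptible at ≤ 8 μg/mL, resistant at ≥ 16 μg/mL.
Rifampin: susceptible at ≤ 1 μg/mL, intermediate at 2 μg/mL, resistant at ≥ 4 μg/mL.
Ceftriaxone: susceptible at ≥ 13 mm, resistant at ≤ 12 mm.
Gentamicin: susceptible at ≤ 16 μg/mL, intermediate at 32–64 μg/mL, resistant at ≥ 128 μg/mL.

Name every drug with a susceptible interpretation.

tobramycin

Aztreonam (32 μg/mL) ≥ 0.5 μg/mL ⇒ R
Oxacillin 256 μg/mL: ≥ 4 μg/mL ⇒ Resistant
Chloramphenicol: 20 mm is ≤ 20 mm → Resistant
Minocycline: 18 mm is ≤ 20 mm → resistant
Tobramycin 31 mm: ≥ 29 mm → S
Ciprofloxacin 64 μg/mL: ≥ 8 μg/mL → R
Doxycycline (16 μg/mL) ≥ 16 μg/mL — R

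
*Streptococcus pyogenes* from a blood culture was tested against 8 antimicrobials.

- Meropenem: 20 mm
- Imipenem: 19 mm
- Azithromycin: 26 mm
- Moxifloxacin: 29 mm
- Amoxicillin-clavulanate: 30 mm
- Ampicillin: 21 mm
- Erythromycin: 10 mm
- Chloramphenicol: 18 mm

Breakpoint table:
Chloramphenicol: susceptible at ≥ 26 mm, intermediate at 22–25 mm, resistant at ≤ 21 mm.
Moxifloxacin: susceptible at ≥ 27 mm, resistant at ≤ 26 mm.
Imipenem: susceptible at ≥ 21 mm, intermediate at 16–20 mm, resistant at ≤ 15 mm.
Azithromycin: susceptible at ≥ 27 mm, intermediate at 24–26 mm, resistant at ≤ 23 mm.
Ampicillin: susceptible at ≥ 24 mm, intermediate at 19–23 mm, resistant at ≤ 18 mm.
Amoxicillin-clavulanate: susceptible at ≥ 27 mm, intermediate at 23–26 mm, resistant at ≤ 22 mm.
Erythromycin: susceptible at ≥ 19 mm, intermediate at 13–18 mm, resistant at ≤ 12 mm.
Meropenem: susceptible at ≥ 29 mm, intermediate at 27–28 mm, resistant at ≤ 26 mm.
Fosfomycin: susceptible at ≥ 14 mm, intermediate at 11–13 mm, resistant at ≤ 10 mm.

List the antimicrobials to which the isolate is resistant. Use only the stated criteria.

meropenem, erythromycin, chloramphenicol

Meropenem (20 mm) ≤ 26 mm ⇒ Resistant
Imipenem (19 mm) in 16–20 mm → I
Azithromycin: 26 mm is in 24–26 mm → I
Moxifloxacin: 29 mm is ≥ 27 mm ⇒ S
Amoxicillin-clavulanate (30 mm) ≥ 27 mm → susceptible
Ampicillin 21 mm: in 19–23 mm ⇒ Intermediate
Erythromycin (10 mm) ≤ 12 mm — Resistant
Chloramphenicol (18 mm) ≤ 21 mm ⇒ Resistant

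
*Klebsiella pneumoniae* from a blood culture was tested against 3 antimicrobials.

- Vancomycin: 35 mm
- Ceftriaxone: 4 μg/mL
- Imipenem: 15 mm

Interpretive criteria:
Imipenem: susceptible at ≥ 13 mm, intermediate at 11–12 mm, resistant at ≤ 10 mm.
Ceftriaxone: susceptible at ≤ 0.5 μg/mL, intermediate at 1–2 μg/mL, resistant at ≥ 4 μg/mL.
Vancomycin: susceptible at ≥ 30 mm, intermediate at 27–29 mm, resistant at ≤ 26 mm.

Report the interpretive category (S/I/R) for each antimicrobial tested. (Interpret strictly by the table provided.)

S, R, S

Vancomycin (35 mm) ≥ 30 mm ⇒ S
Ceftriaxone 4 μg/mL: ≥ 4 μg/mL → R
Imipenem: 15 mm is ≥ 13 mm → S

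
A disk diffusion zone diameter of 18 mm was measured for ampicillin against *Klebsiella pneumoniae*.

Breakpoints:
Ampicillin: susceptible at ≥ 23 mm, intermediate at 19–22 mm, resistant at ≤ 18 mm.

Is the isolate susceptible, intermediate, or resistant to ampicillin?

Ampicillin 18 mm: ≤ 18 mm ⇒ R

R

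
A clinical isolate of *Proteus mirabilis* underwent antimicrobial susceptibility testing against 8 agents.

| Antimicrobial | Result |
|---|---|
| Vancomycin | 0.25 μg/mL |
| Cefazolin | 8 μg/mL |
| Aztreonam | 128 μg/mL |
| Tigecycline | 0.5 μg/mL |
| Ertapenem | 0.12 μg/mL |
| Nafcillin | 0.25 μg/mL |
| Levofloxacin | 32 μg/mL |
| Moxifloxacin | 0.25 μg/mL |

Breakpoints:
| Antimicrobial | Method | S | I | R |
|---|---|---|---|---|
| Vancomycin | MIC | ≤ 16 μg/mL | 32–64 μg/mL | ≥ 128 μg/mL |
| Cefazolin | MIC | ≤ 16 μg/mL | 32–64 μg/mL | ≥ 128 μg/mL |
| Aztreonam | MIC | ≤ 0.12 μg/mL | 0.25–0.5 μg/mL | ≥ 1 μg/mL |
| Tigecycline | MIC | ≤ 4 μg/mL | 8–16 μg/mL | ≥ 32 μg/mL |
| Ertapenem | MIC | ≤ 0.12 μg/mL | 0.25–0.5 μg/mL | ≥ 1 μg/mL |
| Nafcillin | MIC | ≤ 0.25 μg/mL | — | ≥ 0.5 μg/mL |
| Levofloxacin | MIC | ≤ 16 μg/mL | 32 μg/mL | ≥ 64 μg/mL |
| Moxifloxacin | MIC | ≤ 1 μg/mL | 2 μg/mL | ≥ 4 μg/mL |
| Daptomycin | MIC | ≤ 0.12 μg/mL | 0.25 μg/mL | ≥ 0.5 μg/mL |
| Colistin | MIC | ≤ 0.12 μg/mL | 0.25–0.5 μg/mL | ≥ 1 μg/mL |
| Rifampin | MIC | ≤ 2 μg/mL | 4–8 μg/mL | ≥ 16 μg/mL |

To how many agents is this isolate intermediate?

Vancomycin: 0.25 μg/mL is ≤ 16 μg/mL → Susceptible
Cefazolin: 8 μg/mL is ≤ 16 μg/mL — S
Aztreonam (128 μg/mL) ≥ 1 μg/mL — R
Tigecycline: 0.5 μg/mL is ≤ 4 μg/mL — S
Ertapenem (0.12 μg/mL) ≤ 0.12 μg/mL — Susceptible
Nafcillin (0.25 μg/mL) ≤ 0.25 μg/mL ⇒ S
Levofloxacin: 32 μg/mL is = 32 μg/mL → Intermediate
Moxifloxacin 0.25 μg/mL: ≤ 1 μg/mL ⇒ Susceptible
Intermediate: 1

1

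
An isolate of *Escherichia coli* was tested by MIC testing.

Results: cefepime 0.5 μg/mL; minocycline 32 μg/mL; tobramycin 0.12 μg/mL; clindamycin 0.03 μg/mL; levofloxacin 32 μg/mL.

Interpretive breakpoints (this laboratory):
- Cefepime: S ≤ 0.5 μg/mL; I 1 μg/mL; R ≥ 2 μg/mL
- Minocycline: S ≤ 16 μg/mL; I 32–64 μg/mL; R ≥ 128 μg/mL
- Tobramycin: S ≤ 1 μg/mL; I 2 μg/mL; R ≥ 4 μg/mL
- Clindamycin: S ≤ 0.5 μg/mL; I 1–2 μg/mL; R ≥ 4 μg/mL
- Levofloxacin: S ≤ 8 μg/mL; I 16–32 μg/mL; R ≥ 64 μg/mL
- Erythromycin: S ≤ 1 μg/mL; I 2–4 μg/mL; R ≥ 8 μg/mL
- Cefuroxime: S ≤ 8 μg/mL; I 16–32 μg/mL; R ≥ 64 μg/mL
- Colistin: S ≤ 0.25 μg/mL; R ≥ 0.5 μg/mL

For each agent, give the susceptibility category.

Cefepime 0.5 μg/mL: ≤ 0.5 μg/mL → S
Minocycline (32 μg/mL) in 32–64 μg/mL → intermediate
Tobramycin (0.12 μg/mL) ≤ 1 μg/mL ⇒ S
Clindamycin: 0.03 μg/mL is ≤ 0.5 μg/mL ⇒ susceptible
Levofloxacin (32 μg/mL) in 16–32 μg/mL ⇒ I

S, I, S, S, I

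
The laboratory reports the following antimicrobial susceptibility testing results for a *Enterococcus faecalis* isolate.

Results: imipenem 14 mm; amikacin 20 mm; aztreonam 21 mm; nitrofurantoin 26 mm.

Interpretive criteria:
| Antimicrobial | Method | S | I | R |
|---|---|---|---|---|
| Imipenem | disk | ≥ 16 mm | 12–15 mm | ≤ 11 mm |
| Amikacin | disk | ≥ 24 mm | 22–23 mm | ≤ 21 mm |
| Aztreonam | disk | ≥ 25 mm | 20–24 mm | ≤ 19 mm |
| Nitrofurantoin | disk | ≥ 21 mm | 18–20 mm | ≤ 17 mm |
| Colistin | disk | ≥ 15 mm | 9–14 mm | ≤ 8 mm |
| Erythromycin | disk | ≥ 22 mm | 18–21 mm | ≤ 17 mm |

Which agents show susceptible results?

Imipenem 14 mm: in 12–15 mm ⇒ intermediate
Amikacin 20 mm: ≤ 21 mm — Resistant
Aztreonam (21 mm) in 20–24 mm → Intermediate
Nitrofurantoin (26 mm) ≥ 21 mm ⇒ S

nitrofurantoin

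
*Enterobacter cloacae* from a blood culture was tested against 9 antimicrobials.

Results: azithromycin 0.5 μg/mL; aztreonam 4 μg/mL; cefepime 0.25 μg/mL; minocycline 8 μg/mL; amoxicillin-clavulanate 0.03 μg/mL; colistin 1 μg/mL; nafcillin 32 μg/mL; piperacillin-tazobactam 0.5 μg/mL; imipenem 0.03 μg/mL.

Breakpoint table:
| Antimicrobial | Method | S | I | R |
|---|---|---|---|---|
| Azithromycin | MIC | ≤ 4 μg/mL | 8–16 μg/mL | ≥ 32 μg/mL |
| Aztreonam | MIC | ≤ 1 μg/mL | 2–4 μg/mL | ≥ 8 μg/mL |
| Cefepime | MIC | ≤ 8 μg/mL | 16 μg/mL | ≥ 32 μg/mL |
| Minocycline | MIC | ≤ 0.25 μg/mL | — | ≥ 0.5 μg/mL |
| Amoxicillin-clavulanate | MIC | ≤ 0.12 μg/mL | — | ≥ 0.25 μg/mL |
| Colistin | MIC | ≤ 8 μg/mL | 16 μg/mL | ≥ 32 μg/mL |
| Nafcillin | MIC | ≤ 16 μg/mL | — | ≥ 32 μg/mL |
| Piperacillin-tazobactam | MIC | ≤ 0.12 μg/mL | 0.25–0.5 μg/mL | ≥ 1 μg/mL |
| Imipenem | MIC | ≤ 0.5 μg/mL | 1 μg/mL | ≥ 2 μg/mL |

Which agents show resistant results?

Azithromycin 0.5 μg/mL: ≤ 4 μg/mL ⇒ S
Aztreonam (4 μg/mL) in 2–4 μg/mL — Intermediate
Cefepime (0.25 μg/mL) ≤ 8 μg/mL — Susceptible
Minocycline (8 μg/mL) ≥ 0.5 μg/mL — Resistant
Amoxicillin-clavulanate 0.03 μg/mL: ≤ 0.12 μg/mL — susceptible
Colistin: 1 μg/mL is ≤ 8 μg/mL ⇒ S
Nafcillin: 32 μg/mL is ≥ 32 μg/mL ⇒ resistant
Piperacillin-tazobactam 0.5 μg/mL: in 0.25–0.5 μg/mL ⇒ I
Imipenem (0.03 μg/mL) ≤ 0.5 μg/mL — S

minocycline, nafcillin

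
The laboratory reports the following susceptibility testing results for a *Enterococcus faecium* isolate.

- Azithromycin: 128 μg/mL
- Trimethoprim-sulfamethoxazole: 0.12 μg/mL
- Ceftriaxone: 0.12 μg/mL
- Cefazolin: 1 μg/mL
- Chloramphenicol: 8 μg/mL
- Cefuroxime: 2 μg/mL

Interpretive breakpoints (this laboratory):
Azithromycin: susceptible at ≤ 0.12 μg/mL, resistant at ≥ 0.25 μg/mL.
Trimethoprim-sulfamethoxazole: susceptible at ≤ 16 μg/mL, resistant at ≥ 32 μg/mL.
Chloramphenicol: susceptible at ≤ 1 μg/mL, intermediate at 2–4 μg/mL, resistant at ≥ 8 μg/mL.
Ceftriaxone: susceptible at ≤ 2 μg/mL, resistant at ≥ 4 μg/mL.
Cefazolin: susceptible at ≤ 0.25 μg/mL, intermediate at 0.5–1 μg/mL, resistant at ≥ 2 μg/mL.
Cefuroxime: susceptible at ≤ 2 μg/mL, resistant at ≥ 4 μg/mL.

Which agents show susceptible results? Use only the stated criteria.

Azithromycin 128 μg/mL: ≥ 0.25 μg/mL → R
Trimethoprim-sulfamethoxazole: 0.12 μg/mL is ≤ 16 μg/mL — Susceptible
Ceftriaxone (0.12 μg/mL) ≤ 2 μg/mL ⇒ susceptible
Cefazolin: 1 μg/mL is in 0.5–1 μg/mL ⇒ Intermediate
Chloramphenicol 8 μg/mL: ≥ 8 μg/mL — R
Cefuroxime 2 μg/mL: ≤ 2 μg/mL — susceptible

trimethoprim-sulfamethoxazole, ceftriaxone, cefuroxime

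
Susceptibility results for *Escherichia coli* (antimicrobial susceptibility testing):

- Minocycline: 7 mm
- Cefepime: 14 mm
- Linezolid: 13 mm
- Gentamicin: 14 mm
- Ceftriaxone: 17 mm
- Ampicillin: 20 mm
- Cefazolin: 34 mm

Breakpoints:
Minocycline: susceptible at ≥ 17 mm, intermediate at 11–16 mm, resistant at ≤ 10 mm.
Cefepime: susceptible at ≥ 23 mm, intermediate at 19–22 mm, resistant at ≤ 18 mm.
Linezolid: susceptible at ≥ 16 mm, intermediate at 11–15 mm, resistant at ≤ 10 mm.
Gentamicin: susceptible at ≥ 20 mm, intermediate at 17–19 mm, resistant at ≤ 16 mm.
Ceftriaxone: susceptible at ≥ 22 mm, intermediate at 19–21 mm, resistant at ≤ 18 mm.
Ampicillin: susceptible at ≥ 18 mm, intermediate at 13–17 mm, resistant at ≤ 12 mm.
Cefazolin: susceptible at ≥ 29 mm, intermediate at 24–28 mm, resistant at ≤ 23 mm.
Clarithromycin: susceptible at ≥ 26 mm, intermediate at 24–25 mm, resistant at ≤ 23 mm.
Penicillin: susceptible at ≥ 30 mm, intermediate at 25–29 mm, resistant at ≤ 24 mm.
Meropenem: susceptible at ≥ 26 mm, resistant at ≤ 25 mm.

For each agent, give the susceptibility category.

R, R, I, R, R, S, S

Minocycline (7 mm) ≤ 10 mm — Resistant
Cefepime (14 mm) ≤ 18 mm ⇒ Resistant
Linezolid 13 mm: in 11–15 mm ⇒ I
Gentamicin (14 mm) ≤ 16 mm ⇒ R
Ceftriaxone (17 mm) ≤ 18 mm → R
Ampicillin: 20 mm is ≥ 18 mm → S
Cefazolin: 34 mm is ≥ 29 mm — susceptible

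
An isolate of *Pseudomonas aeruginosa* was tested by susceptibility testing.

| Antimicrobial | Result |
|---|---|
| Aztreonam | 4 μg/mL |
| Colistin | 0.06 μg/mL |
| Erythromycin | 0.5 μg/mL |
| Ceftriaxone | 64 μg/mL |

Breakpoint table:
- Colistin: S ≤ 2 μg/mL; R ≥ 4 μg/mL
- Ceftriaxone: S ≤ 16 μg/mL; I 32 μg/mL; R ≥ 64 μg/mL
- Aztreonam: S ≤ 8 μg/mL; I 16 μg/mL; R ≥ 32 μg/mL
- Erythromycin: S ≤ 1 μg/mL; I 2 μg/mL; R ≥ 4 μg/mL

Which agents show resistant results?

ceftriaxone

Aztreonam: 4 μg/mL is ≤ 8 μg/mL ⇒ susceptible
Colistin (0.06 μg/mL) ≤ 2 μg/mL ⇒ S
Erythromycin: 0.5 μg/mL is ≤ 1 μg/mL → susceptible
Ceftriaxone: 64 μg/mL is ≥ 64 μg/mL — R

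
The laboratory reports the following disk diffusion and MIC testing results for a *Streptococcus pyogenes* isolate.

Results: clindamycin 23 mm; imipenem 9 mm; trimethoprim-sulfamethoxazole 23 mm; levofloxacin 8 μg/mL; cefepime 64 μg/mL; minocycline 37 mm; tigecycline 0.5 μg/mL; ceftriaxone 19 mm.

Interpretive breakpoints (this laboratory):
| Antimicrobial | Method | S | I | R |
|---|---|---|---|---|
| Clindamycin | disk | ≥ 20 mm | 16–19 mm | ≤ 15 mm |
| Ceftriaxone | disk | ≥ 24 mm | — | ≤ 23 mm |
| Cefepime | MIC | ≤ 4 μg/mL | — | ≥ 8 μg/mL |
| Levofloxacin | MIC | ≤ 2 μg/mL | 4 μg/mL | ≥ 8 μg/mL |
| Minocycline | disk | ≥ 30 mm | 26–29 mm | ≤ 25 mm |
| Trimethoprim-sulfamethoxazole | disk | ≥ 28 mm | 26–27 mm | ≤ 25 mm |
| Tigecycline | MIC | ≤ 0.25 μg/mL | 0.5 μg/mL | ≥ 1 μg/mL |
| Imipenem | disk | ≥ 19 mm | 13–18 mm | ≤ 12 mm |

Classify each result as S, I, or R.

S, R, R, R, R, S, I, R

Clindamycin (23 mm) ≥ 20 mm ⇒ S
Imipenem 9 mm: ≤ 12 mm — Resistant
Trimethoprim-sulfamethoxazole (23 mm) ≤ 25 mm ⇒ R
Levofloxacin (8 μg/mL) ≥ 8 μg/mL ⇒ Resistant
Cefepime 64 μg/mL: ≥ 8 μg/mL → Resistant
Minocycline: 37 mm is ≥ 30 mm — susceptible
Tigecycline (0.5 μg/mL) = 0.5 μg/mL — Intermediate
Ceftriaxone: 19 mm is ≤ 23 mm ⇒ R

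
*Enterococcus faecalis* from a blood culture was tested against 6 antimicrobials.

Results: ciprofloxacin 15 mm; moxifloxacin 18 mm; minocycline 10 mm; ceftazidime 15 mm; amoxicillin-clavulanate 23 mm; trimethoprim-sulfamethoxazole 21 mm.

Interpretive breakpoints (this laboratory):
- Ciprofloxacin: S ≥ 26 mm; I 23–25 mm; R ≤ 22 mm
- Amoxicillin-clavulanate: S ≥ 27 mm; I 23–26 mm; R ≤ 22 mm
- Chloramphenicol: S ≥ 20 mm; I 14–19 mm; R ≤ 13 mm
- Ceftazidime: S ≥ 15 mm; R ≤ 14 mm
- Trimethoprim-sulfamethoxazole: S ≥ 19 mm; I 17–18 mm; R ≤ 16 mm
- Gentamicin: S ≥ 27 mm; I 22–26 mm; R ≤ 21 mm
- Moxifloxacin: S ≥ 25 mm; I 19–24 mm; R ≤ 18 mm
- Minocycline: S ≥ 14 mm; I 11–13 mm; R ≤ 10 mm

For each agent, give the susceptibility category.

R, R, R, S, I, S

Ciprofloxacin: 15 mm is ≤ 22 mm → resistant
Moxifloxacin (18 mm) ≤ 18 mm — Resistant
Minocycline: 10 mm is ≤ 10 mm ⇒ resistant
Ceftazidime (15 mm) ≥ 15 mm — Susceptible
Amoxicillin-clavulanate (23 mm) in 23–26 mm → Intermediate
Trimethoprim-sulfamethoxazole (21 mm) ≥ 19 mm ⇒ S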